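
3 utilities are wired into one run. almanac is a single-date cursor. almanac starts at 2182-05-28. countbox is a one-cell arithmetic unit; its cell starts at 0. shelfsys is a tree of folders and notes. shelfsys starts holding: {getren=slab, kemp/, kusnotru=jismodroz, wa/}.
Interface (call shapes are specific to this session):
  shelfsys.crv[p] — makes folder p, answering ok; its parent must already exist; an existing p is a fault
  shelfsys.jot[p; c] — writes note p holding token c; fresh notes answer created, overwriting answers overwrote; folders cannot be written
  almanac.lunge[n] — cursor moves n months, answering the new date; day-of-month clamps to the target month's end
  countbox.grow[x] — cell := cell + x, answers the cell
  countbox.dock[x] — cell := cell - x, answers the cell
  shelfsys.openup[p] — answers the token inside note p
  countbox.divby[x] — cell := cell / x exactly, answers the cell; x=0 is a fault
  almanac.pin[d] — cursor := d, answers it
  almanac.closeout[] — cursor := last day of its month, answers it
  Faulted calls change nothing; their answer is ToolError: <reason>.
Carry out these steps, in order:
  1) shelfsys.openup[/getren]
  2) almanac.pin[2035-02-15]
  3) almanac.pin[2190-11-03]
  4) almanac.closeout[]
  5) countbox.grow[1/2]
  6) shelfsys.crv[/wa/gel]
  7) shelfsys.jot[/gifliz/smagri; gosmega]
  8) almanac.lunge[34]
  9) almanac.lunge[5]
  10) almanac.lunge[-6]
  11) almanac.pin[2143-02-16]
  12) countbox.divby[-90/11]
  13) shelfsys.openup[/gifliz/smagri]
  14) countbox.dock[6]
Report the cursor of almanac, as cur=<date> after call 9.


Step: shelfsys.openup[p: /getren]
Result: slab
Step: almanac.pin[d: 2035-02-15]
Result: 2035-02-15
Step: almanac.pin[d: 2190-11-03]
Result: 2190-11-03
Step: almanac.closeout[]
Result: 2190-11-30
Step: countbox.grow[x: 1/2]
Result: 1/2
Step: shelfsys.crv[p: /wa/gel]
Result: ok
Step: shelfsys.jot[p: /gifliz/smagri; c: gosmega]
Result: ToolError: no parent
Step: almanac.lunge[n: 34]
Result: 2193-09-30
Step: almanac.lunge[n: 5]
Result: 2194-02-28
Step: almanac.lunge[n: -6]
Result: 2193-08-28
Step: almanac.pin[d: 2143-02-16]
Result: 2143-02-16
Step: countbox.divby[x: -90/11]
Result: -11/180
Step: shelfsys.openup[p: /gifliz/smagri]
Result: ToolError: not found
Step: countbox.dock[x: 6]
Result: -1091/180

Answer: cur=2194-02-28


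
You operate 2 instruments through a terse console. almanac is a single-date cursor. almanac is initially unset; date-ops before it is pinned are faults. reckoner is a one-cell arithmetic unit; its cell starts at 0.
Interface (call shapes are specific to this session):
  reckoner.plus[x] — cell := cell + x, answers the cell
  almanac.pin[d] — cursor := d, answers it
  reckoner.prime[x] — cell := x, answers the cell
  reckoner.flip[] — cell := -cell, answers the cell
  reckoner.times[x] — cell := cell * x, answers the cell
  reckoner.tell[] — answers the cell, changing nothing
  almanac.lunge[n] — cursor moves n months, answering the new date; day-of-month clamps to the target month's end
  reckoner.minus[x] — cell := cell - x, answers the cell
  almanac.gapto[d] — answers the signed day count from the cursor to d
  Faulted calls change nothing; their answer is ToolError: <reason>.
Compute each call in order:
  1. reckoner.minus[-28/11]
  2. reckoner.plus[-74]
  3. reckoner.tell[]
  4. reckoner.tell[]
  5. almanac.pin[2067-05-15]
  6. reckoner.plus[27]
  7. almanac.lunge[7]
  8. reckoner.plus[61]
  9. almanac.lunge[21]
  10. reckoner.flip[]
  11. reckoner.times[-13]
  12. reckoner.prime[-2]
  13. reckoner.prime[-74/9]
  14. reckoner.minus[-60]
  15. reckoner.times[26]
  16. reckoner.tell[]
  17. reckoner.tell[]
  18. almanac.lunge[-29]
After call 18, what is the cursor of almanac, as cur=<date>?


==> reckoner.minus(x: -28/11)
<== 28/11
==> reckoner.plus(x: -74)
<== -786/11
==> reckoner.tell()
<== -786/11
==> reckoner.tell()
<== -786/11
==> almanac.pin(d: 2067-05-15)
<== 2067-05-15
==> reckoner.plus(x: 27)
<== -489/11
==> almanac.lunge(n: 7)
<== 2067-12-15
==> reckoner.plus(x: 61)
<== 182/11
==> almanac.lunge(n: 21)
<== 2069-09-15
==> reckoner.flip()
<== -182/11
==> reckoner.times(x: -13)
<== 2366/11
==> reckoner.prime(x: -2)
<== -2
==> reckoner.prime(x: -74/9)
<== -74/9
==> reckoner.minus(x: -60)
<== 466/9
==> reckoner.times(x: 26)
<== 12116/9
==> reckoner.tell()
<== 12116/9
==> reckoner.tell()
<== 12116/9
==> almanac.lunge(n: -29)
<== 2067-04-15

Answer: cur=2067-04-15


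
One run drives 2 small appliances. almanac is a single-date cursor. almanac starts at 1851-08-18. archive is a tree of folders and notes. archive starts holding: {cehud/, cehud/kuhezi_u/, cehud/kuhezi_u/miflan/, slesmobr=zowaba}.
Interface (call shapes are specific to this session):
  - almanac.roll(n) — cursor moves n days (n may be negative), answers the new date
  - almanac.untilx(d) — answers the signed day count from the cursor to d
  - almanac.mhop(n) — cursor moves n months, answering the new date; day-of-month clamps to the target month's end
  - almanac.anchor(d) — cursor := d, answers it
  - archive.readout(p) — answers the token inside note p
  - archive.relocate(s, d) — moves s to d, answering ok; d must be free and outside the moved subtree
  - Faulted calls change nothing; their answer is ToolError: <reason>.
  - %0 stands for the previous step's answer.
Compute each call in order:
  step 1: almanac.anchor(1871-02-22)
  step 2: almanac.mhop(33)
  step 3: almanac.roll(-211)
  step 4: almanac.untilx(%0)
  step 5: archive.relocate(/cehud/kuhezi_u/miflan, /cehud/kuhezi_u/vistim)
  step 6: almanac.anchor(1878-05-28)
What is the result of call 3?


Answer: 1873-04-25

Derivation:
> anchor d→1871-02-22
:: 1871-02-22
> mhop n→33
:: 1873-11-22
> roll n→-211
:: 1873-04-25
> untilx d→%0
:: 0
> relocate s→/cehud/kuhezi_u/miflan d→/cehud/kuhezi_u/vistim
:: ok
> anchor d→1878-05-28
:: 1878-05-28


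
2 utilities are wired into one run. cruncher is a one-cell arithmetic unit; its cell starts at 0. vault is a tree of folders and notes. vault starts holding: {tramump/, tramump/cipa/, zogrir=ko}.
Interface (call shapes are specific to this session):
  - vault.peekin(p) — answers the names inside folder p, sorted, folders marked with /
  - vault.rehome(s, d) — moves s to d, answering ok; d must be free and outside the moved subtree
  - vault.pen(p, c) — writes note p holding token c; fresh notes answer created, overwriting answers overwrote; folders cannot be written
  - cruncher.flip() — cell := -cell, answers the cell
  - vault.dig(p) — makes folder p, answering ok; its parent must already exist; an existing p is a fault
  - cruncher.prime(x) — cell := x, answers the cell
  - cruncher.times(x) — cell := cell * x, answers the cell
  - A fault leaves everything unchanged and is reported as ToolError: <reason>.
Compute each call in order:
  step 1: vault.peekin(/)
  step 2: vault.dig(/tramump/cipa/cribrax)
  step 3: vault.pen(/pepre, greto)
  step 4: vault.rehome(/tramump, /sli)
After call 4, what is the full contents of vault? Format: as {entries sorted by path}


CALL vault.peekin[p: /]
RET  [tramump/, zogrir]
CALL vault.dig[p: /tramump/cipa/cribrax]
RET  ok
CALL vault.pen[p: /pepre; c: greto]
RET  created
CALL vault.rehome[s: /tramump; d: /sli]
RET  ok

Answer: {pepre=greto, sli/, sli/cipa/, sli/cipa/cribrax/, zogrir=ko}


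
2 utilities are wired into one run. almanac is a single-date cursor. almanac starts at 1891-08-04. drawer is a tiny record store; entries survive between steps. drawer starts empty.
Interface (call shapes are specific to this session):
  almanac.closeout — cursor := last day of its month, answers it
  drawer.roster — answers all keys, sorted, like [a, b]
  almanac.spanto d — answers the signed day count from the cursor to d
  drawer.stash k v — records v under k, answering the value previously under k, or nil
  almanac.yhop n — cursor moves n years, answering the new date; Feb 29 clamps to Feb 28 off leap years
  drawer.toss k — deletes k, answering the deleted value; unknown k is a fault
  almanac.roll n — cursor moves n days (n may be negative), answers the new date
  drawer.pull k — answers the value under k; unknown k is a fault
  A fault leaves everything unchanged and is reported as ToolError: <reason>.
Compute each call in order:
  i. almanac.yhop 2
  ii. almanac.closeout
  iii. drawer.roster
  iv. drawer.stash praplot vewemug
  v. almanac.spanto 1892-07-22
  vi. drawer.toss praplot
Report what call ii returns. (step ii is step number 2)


Answer: 1893-08-31

Derivation:
;; 1. almanac.yhop(n: 2) : 1893-08-04
;; 2. almanac.closeout() : 1893-08-31
;; 3. drawer.roster() : []
;; 4. drawer.stash(k: praplot, v: vewemug) : nil
;; 5. almanac.spanto(d: 1892-07-22) : -405
;; 6. drawer.toss(k: praplot) : vewemug


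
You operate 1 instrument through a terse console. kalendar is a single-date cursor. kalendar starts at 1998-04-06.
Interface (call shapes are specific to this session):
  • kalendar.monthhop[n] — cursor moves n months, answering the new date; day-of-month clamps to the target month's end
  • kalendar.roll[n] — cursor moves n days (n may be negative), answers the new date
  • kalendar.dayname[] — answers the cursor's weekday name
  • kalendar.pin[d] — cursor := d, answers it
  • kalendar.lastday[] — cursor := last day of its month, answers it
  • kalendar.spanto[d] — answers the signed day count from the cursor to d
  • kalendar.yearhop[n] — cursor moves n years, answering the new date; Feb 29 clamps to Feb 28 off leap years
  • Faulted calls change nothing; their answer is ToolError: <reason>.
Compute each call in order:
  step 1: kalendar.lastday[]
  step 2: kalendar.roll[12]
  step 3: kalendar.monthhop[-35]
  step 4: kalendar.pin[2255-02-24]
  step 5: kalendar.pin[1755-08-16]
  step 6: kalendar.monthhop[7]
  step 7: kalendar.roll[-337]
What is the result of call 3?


I use kalendar.lastday, and observe 1998-04-30.
I call kalendar.roll on 12, and see 1998-05-12.
Then kalendar.monthhop on -35, and see 1995-06-12.
Using kalendar.pin on 2255-02-24, and observe 2255-02-24.
Next I call kalendar.pin on 1755-08-16, and observe 1755-08-16.
Next I call kalendar.monthhop on 7, giving 1756-03-16.
Invoking kalendar.roll on -337, and get 1755-04-14.

Answer: 1995-06-12


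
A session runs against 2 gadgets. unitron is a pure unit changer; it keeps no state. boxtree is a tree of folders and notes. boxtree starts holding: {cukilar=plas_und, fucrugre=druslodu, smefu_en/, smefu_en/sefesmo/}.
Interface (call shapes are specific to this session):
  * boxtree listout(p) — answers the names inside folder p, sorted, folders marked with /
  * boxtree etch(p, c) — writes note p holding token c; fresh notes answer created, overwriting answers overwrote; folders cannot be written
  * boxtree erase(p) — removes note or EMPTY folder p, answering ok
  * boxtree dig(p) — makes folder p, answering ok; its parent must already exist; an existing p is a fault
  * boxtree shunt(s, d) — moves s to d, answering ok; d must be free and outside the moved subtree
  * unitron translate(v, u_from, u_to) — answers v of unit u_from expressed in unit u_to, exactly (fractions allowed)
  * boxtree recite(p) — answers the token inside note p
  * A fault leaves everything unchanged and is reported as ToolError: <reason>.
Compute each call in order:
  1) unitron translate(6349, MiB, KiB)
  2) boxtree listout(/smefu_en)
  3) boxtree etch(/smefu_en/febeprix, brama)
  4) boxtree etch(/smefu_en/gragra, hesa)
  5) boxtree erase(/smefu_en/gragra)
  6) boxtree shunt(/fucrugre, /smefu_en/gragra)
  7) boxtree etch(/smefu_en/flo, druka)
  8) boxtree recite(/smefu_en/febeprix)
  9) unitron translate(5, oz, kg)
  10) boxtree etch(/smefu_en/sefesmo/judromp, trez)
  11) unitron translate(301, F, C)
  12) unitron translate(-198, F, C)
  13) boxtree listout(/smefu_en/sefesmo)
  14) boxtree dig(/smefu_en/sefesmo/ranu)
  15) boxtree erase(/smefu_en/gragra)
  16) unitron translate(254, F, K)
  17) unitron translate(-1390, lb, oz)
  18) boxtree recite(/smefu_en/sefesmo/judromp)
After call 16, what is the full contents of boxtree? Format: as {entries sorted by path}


Act: unitron translate[v=6349; u_from=MiB; u_to=KiB]
Obs: 6501376
Act: boxtree listout[p=/smefu_en]
Obs: [sefesmo/]
Act: boxtree etch[p=/smefu_en/febeprix; c=brama]
Obs: created
Act: boxtree etch[p=/smefu_en/gragra; c=hesa]
Obs: created
Act: boxtree erase[p=/smefu_en/gragra]
Obs: ok
Act: boxtree shunt[s=/fucrugre; d=/smefu_en/gragra]
Obs: ok
Act: boxtree etch[p=/smefu_en/flo; c=druka]
Obs: created
Act: boxtree recite[p=/smefu_en/febeprix]
Obs: brama
Act: unitron translate[v=5; u_from=oz; u_to=kg]
Obs: 45359237/320000000
Act: boxtree etch[p=/smefu_en/sefesmo/judromp; c=trez]
Obs: created
Act: unitron translate[v=301; u_from=F; u_to=C]
Obs: 1345/9
Act: unitron translate[v=-198; u_from=F; u_to=C]
Obs: -1150/9
Act: boxtree listout[p=/smefu_en/sefesmo]
Obs: [judromp]
Act: boxtree dig[p=/smefu_en/sefesmo/ranu]
Obs: ok
Act: boxtree erase[p=/smefu_en/gragra]
Obs: ok
Act: unitron translate[v=254; u_from=F; u_to=K]
Obs: 23789/60
Act: unitron translate[v=-1390; u_from=lb; u_to=oz]
Obs: -22240
Act: boxtree recite[p=/smefu_en/sefesmo/judromp]
Obs: trez

Answer: {cukilar=plas_und, smefu_en/, smefu_en/febeprix=brama, smefu_en/flo=druka, smefu_en/sefesmo/, smefu_en/sefesmo/judromp=trez, smefu_en/sefesmo/ranu/}


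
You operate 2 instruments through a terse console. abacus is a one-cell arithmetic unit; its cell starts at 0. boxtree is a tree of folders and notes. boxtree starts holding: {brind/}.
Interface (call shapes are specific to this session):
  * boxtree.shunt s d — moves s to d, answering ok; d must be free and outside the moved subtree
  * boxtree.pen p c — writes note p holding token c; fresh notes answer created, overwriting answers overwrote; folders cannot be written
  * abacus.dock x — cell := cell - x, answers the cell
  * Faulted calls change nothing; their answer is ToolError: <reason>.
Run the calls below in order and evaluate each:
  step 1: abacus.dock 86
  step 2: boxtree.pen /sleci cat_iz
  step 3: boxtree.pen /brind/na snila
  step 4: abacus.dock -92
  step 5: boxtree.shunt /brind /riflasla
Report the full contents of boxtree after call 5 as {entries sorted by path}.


>>> abacus.dock x: 86
:: -86
>>> boxtree.pen p: /sleci c: cat_iz
:: created
>>> boxtree.pen p: /brind/na c: snila
:: created
>>> abacus.dock x: -92
:: 6
>>> boxtree.shunt s: /brind d: /riflasla
:: ok

Answer: {riflasla/, riflasla/na=snila, sleci=cat_iz}


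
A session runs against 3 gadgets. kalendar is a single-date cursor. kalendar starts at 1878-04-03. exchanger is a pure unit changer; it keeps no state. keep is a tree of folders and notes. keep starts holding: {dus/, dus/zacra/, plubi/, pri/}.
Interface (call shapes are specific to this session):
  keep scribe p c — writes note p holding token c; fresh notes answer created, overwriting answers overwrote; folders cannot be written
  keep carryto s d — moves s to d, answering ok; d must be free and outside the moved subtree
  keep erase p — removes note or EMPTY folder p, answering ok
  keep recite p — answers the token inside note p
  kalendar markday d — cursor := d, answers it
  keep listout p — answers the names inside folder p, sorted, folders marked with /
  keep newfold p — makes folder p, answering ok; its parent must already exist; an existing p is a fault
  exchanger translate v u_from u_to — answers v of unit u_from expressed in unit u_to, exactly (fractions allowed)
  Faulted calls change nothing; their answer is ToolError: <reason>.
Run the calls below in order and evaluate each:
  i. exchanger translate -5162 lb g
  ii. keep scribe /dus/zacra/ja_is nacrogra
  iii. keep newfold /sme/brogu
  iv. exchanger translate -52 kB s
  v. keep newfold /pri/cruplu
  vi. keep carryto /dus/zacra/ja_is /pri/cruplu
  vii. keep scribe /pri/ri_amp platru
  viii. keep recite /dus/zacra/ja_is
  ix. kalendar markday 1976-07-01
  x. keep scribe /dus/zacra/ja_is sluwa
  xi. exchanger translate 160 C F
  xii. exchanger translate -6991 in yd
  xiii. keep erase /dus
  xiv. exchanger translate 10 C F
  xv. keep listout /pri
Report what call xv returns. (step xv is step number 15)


Step: exchanger translate[-5162; lb; g]
Result: -117072190697/50000
Step: keep scribe[/dus/zacra/ja_is; nacrogra]
Result: created
Step: keep newfold[/sme/brogu]
Result: ToolError: no parent
Step: exchanger translate[-52; kB; s]
Result: ToolError: incompatible units
Step: keep newfold[/pri/cruplu]
Result: ok
Step: keep carryto[/dus/zacra/ja_is; /pri/cruplu]
Result: ToolError: exists
Step: keep scribe[/pri/ri_amp; platru]
Result: created
Step: keep recite[/dus/zacra/ja_is]
Result: nacrogra
Step: kalendar markday[1976-07-01]
Result: 1976-07-01
Step: keep scribe[/dus/zacra/ja_is; sluwa]
Result: overwrote
Step: exchanger translate[160; C; F]
Result: 320
Step: exchanger translate[-6991; in; yd]
Result: -6991/36
Step: keep erase[/dus]
Result: ToolError: not empty
Step: exchanger translate[10; C; F]
Result: 50
Step: keep listout[/pri]
Result: [cruplu/, ri_amp]

Answer: [cruplu/, ri_amp]


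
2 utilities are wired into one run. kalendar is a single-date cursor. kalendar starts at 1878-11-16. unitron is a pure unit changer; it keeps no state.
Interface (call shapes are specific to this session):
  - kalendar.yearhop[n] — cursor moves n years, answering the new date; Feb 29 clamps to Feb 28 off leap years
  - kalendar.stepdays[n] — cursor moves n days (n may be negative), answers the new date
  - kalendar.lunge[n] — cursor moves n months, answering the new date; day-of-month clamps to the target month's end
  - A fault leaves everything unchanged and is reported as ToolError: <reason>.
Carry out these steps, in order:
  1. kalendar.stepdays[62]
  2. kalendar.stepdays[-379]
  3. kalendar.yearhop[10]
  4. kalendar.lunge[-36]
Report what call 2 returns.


I try kalendar.stepdays using n→62, which returns 1879-01-17.
Next I call kalendar.stepdays using n→-379, and observe 1878-01-03.
I invoke kalendar.yearhop using n→10, and observe 1888-01-03.
Using kalendar.lunge using n→-36, — result: 1885-01-03.

Answer: 1878-01-03


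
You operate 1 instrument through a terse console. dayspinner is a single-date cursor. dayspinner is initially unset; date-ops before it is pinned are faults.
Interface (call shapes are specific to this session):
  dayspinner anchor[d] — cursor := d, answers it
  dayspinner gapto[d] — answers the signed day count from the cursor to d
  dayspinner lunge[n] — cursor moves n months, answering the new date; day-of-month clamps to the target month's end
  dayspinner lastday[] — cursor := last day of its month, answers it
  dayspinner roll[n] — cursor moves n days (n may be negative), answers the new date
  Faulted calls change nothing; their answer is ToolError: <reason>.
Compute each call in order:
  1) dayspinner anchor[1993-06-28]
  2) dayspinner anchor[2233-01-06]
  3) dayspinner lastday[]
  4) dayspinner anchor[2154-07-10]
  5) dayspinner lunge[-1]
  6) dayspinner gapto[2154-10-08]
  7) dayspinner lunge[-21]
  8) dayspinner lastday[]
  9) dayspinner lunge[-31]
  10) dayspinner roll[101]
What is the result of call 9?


Answer: 2150-02-28

Derivation:
Then dayspinner anchor(1993-06-28): 1993-06-28.
Then dayspinner anchor(2233-01-06), yielding 2233-01-06.
I use dayspinner lastday(), → 2233-01-31.
Using dayspinner anchor(2154-07-10), and get 2154-07-10.
I run dayspinner lunge(-1), giving 2154-06-10.
I use dayspinner gapto(2154-10-08), and observe 120.
I invoke dayspinner lunge(-21), and see 2152-09-10.
Using dayspinner lastday(), which returns 2152-09-30.
I invoke dayspinner lunge(-31), and get 2150-02-28.
Now I run dayspinner roll(101), yielding 2150-06-09.


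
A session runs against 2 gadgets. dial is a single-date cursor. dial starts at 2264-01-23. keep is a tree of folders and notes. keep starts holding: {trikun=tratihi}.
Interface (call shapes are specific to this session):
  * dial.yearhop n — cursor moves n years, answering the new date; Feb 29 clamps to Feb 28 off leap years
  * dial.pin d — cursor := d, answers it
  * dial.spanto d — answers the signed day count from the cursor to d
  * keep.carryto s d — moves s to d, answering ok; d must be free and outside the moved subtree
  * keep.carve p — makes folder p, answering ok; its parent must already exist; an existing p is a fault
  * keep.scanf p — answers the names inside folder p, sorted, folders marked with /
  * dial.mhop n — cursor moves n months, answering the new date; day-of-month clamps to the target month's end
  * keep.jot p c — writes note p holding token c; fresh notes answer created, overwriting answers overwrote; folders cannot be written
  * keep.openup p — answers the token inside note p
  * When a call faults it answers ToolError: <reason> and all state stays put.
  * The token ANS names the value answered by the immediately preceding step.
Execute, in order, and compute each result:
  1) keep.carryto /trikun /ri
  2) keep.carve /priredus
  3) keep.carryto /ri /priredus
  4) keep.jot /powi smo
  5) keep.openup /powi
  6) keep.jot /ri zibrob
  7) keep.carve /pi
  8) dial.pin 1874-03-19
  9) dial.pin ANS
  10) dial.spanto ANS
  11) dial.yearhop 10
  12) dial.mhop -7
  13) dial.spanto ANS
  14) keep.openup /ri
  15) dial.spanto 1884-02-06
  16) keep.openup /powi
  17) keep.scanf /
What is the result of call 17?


Answer: [pi/, powi, priredus/, ri]

Derivation:
Invoking carryto(s='/trikun', d='/ri'), which returns ok.
I run carve(p='/priredus'), and get ok.
Now I run carryto(s='/ri', d='/priredus'), — result: ToolError: exists.
Then jot(p='/powi', c='smo'), which returns created.
Next I call openup(p='/powi'), giving smo.
Calling jot(p='/ri', c='zibrob'), and get overwrote.
Now I run carve(p='/pi'), and observe ok.
Now I run pin(d='1874-03-19'), and see 1874-03-19.
Next I call pin(d='ANS'), → 1874-03-19.
I try spanto(d='ANS'), and observe 0.
I try yearhop(n='10'): 1884-03-19.
Then mhop(n='-7'): 1883-08-19.
Calling spanto(d='ANS'), yielding 0.
Then openup(p='/ri'), yielding zibrob.
Using spanto(d='1884-02-06'), and observe 171.
I try openup(p='/powi'), — result: smo.
I invoke scanf(p='/'), and observe [pi/, powi, priredus/, ri].


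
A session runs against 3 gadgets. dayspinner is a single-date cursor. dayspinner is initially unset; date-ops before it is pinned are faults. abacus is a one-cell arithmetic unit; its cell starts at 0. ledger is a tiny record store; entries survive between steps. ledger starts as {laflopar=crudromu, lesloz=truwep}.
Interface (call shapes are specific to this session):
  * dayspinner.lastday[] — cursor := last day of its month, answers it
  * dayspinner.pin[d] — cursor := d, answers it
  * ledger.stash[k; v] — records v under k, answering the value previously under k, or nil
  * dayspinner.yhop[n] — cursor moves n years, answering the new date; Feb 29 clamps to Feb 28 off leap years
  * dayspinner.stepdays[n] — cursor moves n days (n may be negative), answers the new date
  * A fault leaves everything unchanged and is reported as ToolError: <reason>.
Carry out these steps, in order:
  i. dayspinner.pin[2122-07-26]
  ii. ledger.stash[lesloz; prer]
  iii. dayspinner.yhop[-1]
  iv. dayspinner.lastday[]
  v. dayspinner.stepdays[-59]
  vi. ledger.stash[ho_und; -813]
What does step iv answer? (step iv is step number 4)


Answer: 2121-07-31

Derivation:
;; dayspinner.pin(d=2122-07-26) ~> 2122-07-26
;; ledger.stash(k=lesloz, v=prer) ~> truwep
;; dayspinner.yhop(n=-1) ~> 2121-07-26
;; dayspinner.lastday() ~> 2121-07-31
;; dayspinner.stepdays(n=-59) ~> 2121-06-02
;; ledger.stash(k=ho_und, v=-813) ~> nil


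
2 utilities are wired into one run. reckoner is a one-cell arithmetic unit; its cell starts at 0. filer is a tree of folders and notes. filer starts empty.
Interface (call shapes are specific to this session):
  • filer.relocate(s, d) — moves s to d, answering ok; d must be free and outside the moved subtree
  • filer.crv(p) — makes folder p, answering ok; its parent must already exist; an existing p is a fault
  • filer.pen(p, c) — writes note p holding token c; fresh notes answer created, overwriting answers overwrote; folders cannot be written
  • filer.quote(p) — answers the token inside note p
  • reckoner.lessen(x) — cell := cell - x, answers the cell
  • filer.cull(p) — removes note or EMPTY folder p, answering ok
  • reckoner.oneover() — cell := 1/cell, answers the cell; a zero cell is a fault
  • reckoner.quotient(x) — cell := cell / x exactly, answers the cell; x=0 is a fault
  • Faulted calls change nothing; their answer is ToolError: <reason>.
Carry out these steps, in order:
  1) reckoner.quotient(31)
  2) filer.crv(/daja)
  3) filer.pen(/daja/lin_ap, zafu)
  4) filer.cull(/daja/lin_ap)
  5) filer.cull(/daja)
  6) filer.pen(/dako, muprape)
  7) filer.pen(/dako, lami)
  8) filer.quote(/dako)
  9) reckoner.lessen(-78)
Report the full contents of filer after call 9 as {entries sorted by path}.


! 1. reckoner.quotient(x→31) => 0
! 2. filer.crv(p→/daja) => ok
! 3. filer.pen(p→/daja/lin_ap, c→zafu) => created
! 4. filer.cull(p→/daja/lin_ap) => ok
! 5. filer.cull(p→/daja) => ok
! 6. filer.pen(p→/dako, c→muprape) => created
! 7. filer.pen(p→/dako, c→lami) => overwrote
! 8. filer.quote(p→/dako) => lami
! 9. reckoner.lessen(x→-78) => 78

Answer: {dako=lami}


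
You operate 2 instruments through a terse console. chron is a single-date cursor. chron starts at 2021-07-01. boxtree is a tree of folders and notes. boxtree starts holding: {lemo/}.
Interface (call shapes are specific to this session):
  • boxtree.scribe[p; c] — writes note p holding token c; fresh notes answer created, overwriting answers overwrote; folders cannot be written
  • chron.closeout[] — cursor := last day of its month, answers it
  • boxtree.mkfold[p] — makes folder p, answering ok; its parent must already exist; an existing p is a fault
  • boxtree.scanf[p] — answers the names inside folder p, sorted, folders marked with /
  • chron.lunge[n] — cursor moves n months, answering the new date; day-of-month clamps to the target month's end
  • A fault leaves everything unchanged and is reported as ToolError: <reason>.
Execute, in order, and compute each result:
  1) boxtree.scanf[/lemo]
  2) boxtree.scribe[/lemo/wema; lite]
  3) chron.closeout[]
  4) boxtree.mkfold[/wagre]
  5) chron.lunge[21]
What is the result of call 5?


I use boxtree.scanf passing p='/lemo', giving [].
I try boxtree.scribe passing p='/lemo/wema', c='lite', yielding created.
I invoke chron.closeout, — result: 2021-07-31.
I try boxtree.mkfold passing p='/wagre', which returns ok.
I run chron.lunge passing n='21', giving 2023-04-30.

Answer: 2023-04-30


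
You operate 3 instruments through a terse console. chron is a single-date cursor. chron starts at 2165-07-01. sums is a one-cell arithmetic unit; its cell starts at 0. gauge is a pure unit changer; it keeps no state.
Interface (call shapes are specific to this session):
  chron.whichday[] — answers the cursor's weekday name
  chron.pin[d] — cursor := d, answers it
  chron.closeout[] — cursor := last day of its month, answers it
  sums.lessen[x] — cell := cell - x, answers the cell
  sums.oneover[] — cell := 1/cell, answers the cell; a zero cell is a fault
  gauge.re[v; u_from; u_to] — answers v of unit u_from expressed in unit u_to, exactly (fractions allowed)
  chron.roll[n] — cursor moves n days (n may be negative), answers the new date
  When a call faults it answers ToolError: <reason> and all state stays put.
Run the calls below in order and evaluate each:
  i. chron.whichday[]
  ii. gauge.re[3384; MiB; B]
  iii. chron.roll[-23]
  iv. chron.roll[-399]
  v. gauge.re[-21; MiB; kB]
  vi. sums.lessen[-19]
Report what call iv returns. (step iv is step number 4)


Answer: 2164-05-05

Derivation:
Now I run chron.whichday: Monday.
I try gauge.re with v='3384', u_from='MiB', u_to='B', and see 3548381184.
I try chron.roll with n='-23', giving 2165-06-08.
Then chron.roll with n='-399', → 2164-05-05.
Invoking gauge.re with v='-21', u_from='MiB', u_to='kB', and get -2752512/125.
Using sums.lessen with x='-19', giving 19.


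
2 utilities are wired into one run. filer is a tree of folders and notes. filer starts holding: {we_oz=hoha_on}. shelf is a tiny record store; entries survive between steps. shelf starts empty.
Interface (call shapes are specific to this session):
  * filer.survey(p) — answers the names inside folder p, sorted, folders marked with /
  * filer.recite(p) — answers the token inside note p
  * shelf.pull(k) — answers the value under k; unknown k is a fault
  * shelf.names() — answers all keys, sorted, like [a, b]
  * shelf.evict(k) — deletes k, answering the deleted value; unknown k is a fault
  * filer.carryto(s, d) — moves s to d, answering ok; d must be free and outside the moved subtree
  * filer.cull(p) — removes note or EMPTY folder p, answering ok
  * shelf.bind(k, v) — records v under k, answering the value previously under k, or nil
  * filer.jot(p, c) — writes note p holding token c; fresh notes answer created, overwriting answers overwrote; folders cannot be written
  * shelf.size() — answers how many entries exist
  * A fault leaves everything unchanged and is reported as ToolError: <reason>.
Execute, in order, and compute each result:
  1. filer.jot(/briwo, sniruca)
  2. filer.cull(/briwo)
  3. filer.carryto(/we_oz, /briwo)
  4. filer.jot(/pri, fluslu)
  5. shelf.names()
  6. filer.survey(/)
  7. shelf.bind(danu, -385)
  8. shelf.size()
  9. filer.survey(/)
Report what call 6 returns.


Calling filer.jot with p→/briwo, c→sniruca, yielding created.
Next I call filer.cull with p→/briwo, which returns ok.
Next I call filer.carryto with s→/we_oz, d→/briwo, → ok.
Using filer.jot with p→/pri, c→fluslu: created.
Calling shelf.names(), yielding [].
I invoke filer.survey with p→/, and observe [briwo, pri].
Invoking shelf.bind with k→danu, v→-385, — result: nil.
I try shelf.size, — result: 1.
Then filer.survey with p→/, and see [briwo, pri].

Answer: [briwo, pri]


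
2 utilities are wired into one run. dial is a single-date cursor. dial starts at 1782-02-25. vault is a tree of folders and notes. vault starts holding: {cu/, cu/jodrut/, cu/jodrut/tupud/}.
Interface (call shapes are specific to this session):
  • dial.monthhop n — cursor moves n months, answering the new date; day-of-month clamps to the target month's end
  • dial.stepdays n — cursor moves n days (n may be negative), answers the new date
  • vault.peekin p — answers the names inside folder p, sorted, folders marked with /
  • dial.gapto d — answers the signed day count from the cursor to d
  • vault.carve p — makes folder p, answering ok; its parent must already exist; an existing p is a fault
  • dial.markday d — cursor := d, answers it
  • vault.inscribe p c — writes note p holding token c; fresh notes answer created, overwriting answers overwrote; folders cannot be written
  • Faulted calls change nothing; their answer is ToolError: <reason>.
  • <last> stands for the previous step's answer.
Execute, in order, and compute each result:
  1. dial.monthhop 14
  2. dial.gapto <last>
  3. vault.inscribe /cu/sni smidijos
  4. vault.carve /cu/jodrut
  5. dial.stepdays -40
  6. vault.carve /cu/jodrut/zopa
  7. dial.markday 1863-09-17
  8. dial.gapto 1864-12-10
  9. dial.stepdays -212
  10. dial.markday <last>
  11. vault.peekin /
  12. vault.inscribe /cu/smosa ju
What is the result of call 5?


Act: monthhop[14]
Obs: 1783-04-25
Act: gapto[<last>]
Obs: 0
Act: inscribe[/cu/sni; smidijos]
Obs: created
Act: carve[/cu/jodrut]
Obs: ToolError: exists
Act: stepdays[-40]
Obs: 1783-03-16
Act: carve[/cu/jodrut/zopa]
Obs: ok
Act: markday[1863-09-17]
Obs: 1863-09-17
Act: gapto[1864-12-10]
Obs: 450
Act: stepdays[-212]
Obs: 1863-02-17
Act: markday[<last>]
Obs: 1863-02-17
Act: peekin[/]
Obs: [cu/]
Act: inscribe[/cu/smosa; ju]
Obs: created

Answer: 1783-03-16


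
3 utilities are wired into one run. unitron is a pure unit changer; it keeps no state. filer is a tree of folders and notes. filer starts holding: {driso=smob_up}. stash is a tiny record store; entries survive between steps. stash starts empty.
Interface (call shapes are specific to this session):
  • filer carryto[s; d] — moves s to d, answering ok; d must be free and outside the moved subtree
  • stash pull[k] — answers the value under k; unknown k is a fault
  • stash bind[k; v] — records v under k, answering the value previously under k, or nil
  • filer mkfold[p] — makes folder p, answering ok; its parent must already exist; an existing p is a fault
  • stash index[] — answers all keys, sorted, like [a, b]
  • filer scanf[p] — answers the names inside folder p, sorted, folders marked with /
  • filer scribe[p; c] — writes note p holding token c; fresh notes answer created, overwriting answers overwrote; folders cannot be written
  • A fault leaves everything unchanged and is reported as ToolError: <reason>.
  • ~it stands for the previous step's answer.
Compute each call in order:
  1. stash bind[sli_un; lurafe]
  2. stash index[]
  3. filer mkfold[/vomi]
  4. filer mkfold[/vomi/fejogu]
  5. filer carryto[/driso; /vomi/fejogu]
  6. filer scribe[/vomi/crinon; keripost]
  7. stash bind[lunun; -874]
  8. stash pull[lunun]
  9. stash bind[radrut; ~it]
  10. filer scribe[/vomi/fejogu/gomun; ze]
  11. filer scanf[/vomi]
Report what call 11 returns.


Answer: [crinon, fejogu/]

Derivation:
// 1. stash bind(k: sli_un, v: lurafe) : nil
// 2. stash index() : [sli_un]
// 3. filer mkfold(p: /vomi) : ok
// 4. filer mkfold(p: /vomi/fejogu) : ok
// 5. filer carryto(s: /driso, d: /vomi/fejogu) : ToolError: exists
// 6. filer scribe(p: /vomi/crinon, c: keripost) : created
// 7. stash bind(k: lunun, v: -874) : nil
// 8. stash pull(k: lunun) : -874
// 9. stash bind(k: radrut, v: ~it) : nil
// 10. filer scribe(p: /vomi/fejogu/gomun, c: ze) : created
// 11. filer scanf(p: /vomi) : [crinon, fejogu/]


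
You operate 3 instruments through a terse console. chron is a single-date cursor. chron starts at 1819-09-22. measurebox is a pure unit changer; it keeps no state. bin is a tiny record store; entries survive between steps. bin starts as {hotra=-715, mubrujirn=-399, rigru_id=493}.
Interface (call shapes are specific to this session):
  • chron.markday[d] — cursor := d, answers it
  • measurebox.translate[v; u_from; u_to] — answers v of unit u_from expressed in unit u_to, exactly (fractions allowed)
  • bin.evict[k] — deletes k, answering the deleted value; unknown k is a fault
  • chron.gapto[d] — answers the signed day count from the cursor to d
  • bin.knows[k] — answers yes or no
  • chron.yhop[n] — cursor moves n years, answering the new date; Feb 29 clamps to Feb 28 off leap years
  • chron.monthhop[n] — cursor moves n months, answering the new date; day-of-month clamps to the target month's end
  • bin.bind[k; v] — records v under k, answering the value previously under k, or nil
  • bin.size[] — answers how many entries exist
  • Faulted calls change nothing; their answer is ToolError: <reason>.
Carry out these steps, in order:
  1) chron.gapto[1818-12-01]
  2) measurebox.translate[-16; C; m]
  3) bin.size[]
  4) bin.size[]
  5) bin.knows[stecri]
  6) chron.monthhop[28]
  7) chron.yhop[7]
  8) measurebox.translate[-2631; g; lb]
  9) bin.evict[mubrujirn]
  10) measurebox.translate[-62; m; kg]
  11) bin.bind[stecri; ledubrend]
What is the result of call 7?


Act: chron.gapto[d='1818-12-01']
Obs: -295
Act: measurebox.translate[v='-16'; u_from='C'; u_to='m']
Obs: ToolError: incompatible units
Act: bin.size[]
Obs: 3
Act: bin.size[]
Obs: 3
Act: bin.knows[k='stecri']
Obs: no
Act: chron.monthhop[n='28']
Obs: 1822-01-22
Act: chron.yhop[n='7']
Obs: 1829-01-22
Act: measurebox.translate[v='-2631'; u_from='g'; u_to='lb']
Obs: -263100000/45359237
Act: bin.evict[k='mubrujirn']
Obs: -399
Act: measurebox.translate[v='-62'; u_from='m'; u_to='kg']
Obs: ToolError: incompatible units
Act: bin.bind[k='stecri'; v='ledubrend']
Obs: nil

Answer: 1829-01-22


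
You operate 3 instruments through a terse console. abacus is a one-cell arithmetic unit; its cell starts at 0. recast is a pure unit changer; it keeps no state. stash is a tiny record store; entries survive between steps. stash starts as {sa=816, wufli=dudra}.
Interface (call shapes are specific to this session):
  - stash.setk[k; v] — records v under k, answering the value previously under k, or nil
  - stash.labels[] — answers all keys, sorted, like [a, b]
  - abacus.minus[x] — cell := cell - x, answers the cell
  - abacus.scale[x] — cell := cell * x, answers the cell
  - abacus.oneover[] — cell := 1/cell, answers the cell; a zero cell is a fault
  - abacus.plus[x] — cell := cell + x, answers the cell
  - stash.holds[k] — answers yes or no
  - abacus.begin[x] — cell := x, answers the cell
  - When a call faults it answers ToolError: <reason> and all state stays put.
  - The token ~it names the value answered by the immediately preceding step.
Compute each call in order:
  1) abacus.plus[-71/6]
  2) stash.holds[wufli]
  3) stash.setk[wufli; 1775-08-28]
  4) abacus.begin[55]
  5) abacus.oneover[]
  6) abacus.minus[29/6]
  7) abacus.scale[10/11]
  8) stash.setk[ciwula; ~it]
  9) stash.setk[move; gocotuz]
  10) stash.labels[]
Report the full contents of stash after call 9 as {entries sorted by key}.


-- 1. abacus.plus(x: -71/6) == -71/6
-- 2. stash.holds(k: wufli) == yes
-- 3. stash.setk(k: wufli, v: 1775-08-28) == dudra
-- 4. abacus.begin(x: 55) == 55
-- 5. abacus.oneover() == 1/55
-- 6. abacus.minus(x: 29/6) == -1589/330
-- 7. abacus.scale(x: 10/11) == -1589/363
-- 8. stash.setk(k: ciwula, v: ~it) == nil
-- 9. stash.setk(k: move, v: gocotuz) == nil
-- 10. stash.labels() == [ciwula, move, sa, wufli]

Answer: {ciwula=-1589/363, move=gocotuz, sa=816, wufli=1775-08-28}


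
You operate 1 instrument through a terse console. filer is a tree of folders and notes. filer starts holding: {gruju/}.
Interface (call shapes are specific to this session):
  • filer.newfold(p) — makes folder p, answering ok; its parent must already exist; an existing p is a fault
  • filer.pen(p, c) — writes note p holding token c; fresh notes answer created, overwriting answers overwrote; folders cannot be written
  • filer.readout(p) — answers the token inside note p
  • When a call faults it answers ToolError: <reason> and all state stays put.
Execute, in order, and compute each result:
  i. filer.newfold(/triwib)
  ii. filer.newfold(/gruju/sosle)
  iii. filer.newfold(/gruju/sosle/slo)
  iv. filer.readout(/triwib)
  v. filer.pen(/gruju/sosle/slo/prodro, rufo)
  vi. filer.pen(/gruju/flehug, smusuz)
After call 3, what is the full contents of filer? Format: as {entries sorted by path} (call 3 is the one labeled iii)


Answer: {gruju/, gruju/sosle/, gruju/sosle/slo/, triwib/}

Derivation:
-> filer.newfold(p=/triwib)
<- ok
-> filer.newfold(p=/gruju/sosle)
<- ok
-> filer.newfold(p=/gruju/sosle/slo)
<- ok
-> filer.readout(p=/triwib)
<- ToolError: is a directory
-> filer.pen(p=/gruju/sosle/slo/prodro, c=rufo)
<- created
-> filer.pen(p=/gruju/flehug, c=smusuz)
<- created


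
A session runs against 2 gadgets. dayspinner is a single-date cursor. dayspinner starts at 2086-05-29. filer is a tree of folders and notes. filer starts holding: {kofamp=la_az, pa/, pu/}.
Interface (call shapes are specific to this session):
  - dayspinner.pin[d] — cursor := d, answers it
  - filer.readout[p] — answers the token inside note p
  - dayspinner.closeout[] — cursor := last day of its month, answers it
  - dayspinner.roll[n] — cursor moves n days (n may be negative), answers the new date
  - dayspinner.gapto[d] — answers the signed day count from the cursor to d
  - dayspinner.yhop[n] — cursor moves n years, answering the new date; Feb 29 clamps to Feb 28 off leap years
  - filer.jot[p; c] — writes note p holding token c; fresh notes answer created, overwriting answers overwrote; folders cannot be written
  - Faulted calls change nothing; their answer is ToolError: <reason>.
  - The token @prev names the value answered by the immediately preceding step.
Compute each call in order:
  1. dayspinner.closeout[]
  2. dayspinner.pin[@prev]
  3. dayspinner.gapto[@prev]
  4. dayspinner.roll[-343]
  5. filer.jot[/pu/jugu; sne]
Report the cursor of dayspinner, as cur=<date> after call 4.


Answer: cur=2085-06-22

Derivation:
>> dayspinner.closeout()
<< 2086-05-31
>> dayspinner.pin(d=@prev)
<< 2086-05-31
>> dayspinner.gapto(d=@prev)
<< 0
>> dayspinner.roll(n=-343)
<< 2085-06-22
>> filer.jot(p=/pu/jugu, c=sne)
<< created
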